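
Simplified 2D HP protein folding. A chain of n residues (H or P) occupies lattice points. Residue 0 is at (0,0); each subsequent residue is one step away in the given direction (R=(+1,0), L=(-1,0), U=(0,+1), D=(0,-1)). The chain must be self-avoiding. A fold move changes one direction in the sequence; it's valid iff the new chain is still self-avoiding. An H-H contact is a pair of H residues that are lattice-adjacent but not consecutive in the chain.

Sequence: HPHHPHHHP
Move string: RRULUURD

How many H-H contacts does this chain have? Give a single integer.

Answer: 0

Derivation:
Positions: [(0, 0), (1, 0), (2, 0), (2, 1), (1, 1), (1, 2), (1, 3), (2, 3), (2, 2)]
No H-H contacts found.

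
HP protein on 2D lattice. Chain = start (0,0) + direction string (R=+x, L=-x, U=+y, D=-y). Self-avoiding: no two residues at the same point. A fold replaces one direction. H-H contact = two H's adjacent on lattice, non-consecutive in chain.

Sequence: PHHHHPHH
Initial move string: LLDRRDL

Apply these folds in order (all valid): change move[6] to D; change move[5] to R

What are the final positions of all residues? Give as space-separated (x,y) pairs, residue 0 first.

Answer: (0,0) (-1,0) (-2,0) (-2,-1) (-1,-1) (0,-1) (1,-1) (1,-2)

Derivation:
Initial moves: LLDRRDL
Fold: move[6]->D => LLDRRDD (positions: [(0, 0), (-1, 0), (-2, 0), (-2, -1), (-1, -1), (0, -1), (0, -2), (0, -3)])
Fold: move[5]->R => LLDRRRD (positions: [(0, 0), (-1, 0), (-2, 0), (-2, -1), (-1, -1), (0, -1), (1, -1), (1, -2)])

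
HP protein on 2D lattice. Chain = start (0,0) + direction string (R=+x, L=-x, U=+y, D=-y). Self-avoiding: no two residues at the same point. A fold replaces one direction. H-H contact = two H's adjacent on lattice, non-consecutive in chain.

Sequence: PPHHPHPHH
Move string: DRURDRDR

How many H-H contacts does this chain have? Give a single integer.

Answer: 1

Derivation:
Positions: [(0, 0), (0, -1), (1, -1), (1, 0), (2, 0), (2, -1), (3, -1), (3, -2), (4, -2)]
H-H contact: residue 2 @(1,-1) - residue 5 @(2, -1)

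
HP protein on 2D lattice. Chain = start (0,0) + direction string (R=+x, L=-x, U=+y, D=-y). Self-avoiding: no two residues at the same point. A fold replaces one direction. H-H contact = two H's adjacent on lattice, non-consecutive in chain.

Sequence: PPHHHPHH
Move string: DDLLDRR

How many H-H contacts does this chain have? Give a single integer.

Positions: [(0, 0), (0, -1), (0, -2), (-1, -2), (-2, -2), (-2, -3), (-1, -3), (0, -3)]
H-H contact: residue 2 @(0,-2) - residue 7 @(0, -3)
H-H contact: residue 3 @(-1,-2) - residue 6 @(-1, -3)

Answer: 2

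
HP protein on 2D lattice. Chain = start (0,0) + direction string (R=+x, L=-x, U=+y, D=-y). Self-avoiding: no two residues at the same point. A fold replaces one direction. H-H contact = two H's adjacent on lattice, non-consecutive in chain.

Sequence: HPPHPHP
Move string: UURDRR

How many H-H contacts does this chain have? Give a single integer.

Positions: [(0, 0), (0, 1), (0, 2), (1, 2), (1, 1), (2, 1), (3, 1)]
No H-H contacts found.

Answer: 0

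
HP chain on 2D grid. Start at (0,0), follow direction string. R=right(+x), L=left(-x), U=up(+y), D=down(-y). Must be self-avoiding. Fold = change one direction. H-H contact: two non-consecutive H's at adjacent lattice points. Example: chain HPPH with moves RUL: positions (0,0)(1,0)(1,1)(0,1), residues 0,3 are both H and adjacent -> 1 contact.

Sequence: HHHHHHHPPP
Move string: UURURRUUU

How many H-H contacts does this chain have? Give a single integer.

Positions: [(0, 0), (0, 1), (0, 2), (1, 2), (1, 3), (2, 3), (3, 3), (3, 4), (3, 5), (3, 6)]
No H-H contacts found.

Answer: 0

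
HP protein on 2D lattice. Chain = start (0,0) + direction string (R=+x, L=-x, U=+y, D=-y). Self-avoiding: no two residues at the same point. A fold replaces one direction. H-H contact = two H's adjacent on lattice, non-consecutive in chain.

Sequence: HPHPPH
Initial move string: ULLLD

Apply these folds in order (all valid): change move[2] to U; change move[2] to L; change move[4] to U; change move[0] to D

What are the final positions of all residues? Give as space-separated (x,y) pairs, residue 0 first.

Initial moves: ULLLD
Fold: move[2]->U => ULULD (positions: [(0, 0), (0, 1), (-1, 1), (-1, 2), (-2, 2), (-2, 1)])
Fold: move[2]->L => ULLLD (positions: [(0, 0), (0, 1), (-1, 1), (-2, 1), (-3, 1), (-3, 0)])
Fold: move[4]->U => ULLLU (positions: [(0, 0), (0, 1), (-1, 1), (-2, 1), (-3, 1), (-3, 2)])
Fold: move[0]->D => DLLLU (positions: [(0, 0), (0, -1), (-1, -1), (-2, -1), (-3, -1), (-3, 0)])

Answer: (0,0) (0,-1) (-1,-1) (-2,-1) (-3,-1) (-3,0)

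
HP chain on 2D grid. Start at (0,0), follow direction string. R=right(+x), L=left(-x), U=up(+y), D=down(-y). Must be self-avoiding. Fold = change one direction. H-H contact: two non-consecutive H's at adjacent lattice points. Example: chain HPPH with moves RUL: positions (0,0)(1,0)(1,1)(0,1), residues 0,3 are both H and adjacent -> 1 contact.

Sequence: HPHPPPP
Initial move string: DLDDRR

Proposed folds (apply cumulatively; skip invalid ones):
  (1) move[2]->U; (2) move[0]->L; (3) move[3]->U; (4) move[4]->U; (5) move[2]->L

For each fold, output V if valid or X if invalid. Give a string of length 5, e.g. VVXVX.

Answer: XVXXV

Derivation:
Initial: DLDDRR -> [(0, 0), (0, -1), (-1, -1), (-1, -2), (-1, -3), (0, -3), (1, -3)]
Fold 1: move[2]->U => DLUDRR INVALID (collision), skipped
Fold 2: move[0]->L => LLDDRR VALID
Fold 3: move[3]->U => LLDURR INVALID (collision), skipped
Fold 4: move[4]->U => LLDDUR INVALID (collision), skipped
Fold 5: move[2]->L => LLLDRR VALID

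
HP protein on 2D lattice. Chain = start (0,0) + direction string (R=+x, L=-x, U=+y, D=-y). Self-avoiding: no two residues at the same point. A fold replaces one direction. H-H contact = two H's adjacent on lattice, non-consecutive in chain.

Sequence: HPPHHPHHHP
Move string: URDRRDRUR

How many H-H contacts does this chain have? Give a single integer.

Answer: 1

Derivation:
Positions: [(0, 0), (0, 1), (1, 1), (1, 0), (2, 0), (3, 0), (3, -1), (4, -1), (4, 0), (5, 0)]
H-H contact: residue 0 @(0,0) - residue 3 @(1, 0)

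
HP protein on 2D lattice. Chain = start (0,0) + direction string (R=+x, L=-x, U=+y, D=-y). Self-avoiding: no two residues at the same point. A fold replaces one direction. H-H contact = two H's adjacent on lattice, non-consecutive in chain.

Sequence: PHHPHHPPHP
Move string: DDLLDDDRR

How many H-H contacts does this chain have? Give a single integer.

Answer: 0

Derivation:
Positions: [(0, 0), (0, -1), (0, -2), (-1, -2), (-2, -2), (-2, -3), (-2, -4), (-2, -5), (-1, -5), (0, -5)]
No H-H contacts found.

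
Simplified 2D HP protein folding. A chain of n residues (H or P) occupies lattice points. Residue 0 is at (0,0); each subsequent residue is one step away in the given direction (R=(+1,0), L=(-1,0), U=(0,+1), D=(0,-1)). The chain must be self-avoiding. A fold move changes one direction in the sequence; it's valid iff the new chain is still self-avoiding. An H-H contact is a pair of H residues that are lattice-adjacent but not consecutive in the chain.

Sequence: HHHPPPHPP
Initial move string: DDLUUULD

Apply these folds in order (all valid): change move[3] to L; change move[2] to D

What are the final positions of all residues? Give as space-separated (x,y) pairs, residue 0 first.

Initial moves: DDLUUULD
Fold: move[3]->L => DDLLUULD (positions: [(0, 0), (0, -1), (0, -2), (-1, -2), (-2, -2), (-2, -1), (-2, 0), (-3, 0), (-3, -1)])
Fold: move[2]->D => DDDLUULD (positions: [(0, 0), (0, -1), (0, -2), (0, -3), (-1, -3), (-1, -2), (-1, -1), (-2, -1), (-2, -2)])

Answer: (0,0) (0,-1) (0,-2) (0,-3) (-1,-3) (-1,-2) (-1,-1) (-2,-1) (-2,-2)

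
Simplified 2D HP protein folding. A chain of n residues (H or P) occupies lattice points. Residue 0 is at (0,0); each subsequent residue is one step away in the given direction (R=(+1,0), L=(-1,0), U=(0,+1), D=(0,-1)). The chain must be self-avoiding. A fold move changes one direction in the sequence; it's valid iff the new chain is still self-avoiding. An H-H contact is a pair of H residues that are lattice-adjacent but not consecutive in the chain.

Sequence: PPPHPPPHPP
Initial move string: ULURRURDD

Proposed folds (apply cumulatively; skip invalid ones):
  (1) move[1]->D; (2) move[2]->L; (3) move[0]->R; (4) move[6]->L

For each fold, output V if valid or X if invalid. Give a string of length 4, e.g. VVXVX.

Answer: XXXX

Derivation:
Initial: ULURRURDD -> [(0, 0), (0, 1), (-1, 1), (-1, 2), (0, 2), (1, 2), (1, 3), (2, 3), (2, 2), (2, 1)]
Fold 1: move[1]->D => UDURRURDD INVALID (collision), skipped
Fold 2: move[2]->L => ULLRRURDD INVALID (collision), skipped
Fold 3: move[0]->R => RLURRURDD INVALID (collision), skipped
Fold 4: move[6]->L => ULURRULDD INVALID (collision), skipped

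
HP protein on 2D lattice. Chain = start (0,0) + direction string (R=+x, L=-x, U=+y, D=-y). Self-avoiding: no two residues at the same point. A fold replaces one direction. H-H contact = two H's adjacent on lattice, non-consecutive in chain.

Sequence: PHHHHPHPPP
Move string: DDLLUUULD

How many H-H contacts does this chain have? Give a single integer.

Positions: [(0, 0), (0, -1), (0, -2), (-1, -2), (-2, -2), (-2, -1), (-2, 0), (-2, 1), (-3, 1), (-3, 0)]
No H-H contacts found.

Answer: 0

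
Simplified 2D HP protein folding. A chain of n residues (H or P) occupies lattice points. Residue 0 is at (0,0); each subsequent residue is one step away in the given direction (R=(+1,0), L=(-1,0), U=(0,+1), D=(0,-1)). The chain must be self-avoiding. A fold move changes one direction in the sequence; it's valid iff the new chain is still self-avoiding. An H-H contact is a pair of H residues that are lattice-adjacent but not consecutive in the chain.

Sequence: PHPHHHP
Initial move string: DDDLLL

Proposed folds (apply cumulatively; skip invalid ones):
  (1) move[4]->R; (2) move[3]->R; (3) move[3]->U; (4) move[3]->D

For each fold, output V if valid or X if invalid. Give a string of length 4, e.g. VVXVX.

Answer: XXXV

Derivation:
Initial: DDDLLL -> [(0, 0), (0, -1), (0, -2), (0, -3), (-1, -3), (-2, -3), (-3, -3)]
Fold 1: move[4]->R => DDDLRL INVALID (collision), skipped
Fold 2: move[3]->R => DDDRLL INVALID (collision), skipped
Fold 3: move[3]->U => DDDULL INVALID (collision), skipped
Fold 4: move[3]->D => DDDDLL VALID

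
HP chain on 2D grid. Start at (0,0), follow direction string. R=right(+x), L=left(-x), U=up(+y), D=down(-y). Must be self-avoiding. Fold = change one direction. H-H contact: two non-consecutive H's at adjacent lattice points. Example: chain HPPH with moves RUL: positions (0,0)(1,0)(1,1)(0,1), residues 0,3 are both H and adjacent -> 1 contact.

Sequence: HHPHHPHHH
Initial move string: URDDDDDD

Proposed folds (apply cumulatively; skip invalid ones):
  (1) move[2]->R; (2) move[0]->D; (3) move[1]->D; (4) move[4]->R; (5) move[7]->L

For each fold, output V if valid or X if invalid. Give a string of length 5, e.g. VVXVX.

Initial: URDDDDDD -> [(0, 0), (0, 1), (1, 1), (1, 0), (1, -1), (1, -2), (1, -3), (1, -4), (1, -5)]
Fold 1: move[2]->R => URRDDDDD VALID
Fold 2: move[0]->D => DRRDDDDD VALID
Fold 3: move[1]->D => DDRDDDDD VALID
Fold 4: move[4]->R => DDRDRDDD VALID
Fold 5: move[7]->L => DDRDRDDL VALID

Answer: VVVVV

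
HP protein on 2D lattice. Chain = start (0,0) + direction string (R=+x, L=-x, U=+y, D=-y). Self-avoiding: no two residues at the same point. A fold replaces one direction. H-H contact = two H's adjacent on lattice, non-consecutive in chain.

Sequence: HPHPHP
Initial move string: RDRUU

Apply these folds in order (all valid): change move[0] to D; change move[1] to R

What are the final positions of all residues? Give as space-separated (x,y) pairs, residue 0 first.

Answer: (0,0) (0,-1) (1,-1) (2,-1) (2,0) (2,1)

Derivation:
Initial moves: RDRUU
Fold: move[0]->D => DDRUU (positions: [(0, 0), (0, -1), (0, -2), (1, -2), (1, -1), (1, 0)])
Fold: move[1]->R => DRRUU (positions: [(0, 0), (0, -1), (1, -1), (2, -1), (2, 0), (2, 1)])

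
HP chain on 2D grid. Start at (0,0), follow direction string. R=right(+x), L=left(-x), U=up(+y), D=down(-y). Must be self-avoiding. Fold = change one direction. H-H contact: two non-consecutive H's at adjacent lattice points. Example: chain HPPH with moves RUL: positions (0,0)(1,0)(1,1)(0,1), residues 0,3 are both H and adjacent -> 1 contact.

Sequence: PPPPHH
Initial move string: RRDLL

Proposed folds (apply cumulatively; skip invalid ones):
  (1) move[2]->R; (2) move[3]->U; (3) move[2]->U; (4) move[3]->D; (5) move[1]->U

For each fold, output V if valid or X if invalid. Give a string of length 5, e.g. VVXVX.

Initial: RRDLL -> [(0, 0), (1, 0), (2, 0), (2, -1), (1, -1), (0, -1)]
Fold 1: move[2]->R => RRRLL INVALID (collision), skipped
Fold 2: move[3]->U => RRDUL INVALID (collision), skipped
Fold 3: move[2]->U => RRULL VALID
Fold 4: move[3]->D => RRUDL INVALID (collision), skipped
Fold 5: move[1]->U => RUULL VALID

Answer: XXVXV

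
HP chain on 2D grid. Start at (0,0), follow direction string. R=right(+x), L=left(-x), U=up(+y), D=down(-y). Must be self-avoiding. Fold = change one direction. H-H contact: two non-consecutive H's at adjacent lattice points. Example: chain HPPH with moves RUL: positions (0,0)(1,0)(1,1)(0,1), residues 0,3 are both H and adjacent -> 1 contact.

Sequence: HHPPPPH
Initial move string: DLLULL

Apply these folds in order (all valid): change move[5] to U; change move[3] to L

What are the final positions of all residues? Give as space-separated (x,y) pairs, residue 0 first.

Initial moves: DLLULL
Fold: move[5]->U => DLLULU (positions: [(0, 0), (0, -1), (-1, -1), (-2, -1), (-2, 0), (-3, 0), (-3, 1)])
Fold: move[3]->L => DLLLLU (positions: [(0, 0), (0, -1), (-1, -1), (-2, -1), (-3, -1), (-4, -1), (-4, 0)])

Answer: (0,0) (0,-1) (-1,-1) (-2,-1) (-3,-1) (-4,-1) (-4,0)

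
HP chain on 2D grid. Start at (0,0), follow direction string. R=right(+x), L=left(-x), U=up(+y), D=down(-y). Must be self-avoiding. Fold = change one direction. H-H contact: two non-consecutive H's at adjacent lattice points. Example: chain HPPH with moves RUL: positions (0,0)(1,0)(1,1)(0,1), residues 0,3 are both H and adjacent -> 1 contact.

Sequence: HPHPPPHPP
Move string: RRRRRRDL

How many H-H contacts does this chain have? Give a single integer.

Positions: [(0, 0), (1, 0), (2, 0), (3, 0), (4, 0), (5, 0), (6, 0), (6, -1), (5, -1)]
No H-H contacts found.

Answer: 0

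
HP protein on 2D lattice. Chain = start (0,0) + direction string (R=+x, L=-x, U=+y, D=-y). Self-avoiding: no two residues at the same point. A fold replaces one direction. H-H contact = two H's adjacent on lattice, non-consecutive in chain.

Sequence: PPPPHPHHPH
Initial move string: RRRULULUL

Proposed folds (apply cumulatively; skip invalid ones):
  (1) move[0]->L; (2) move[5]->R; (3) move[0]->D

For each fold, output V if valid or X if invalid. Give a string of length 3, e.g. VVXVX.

Answer: XXV

Derivation:
Initial: RRRULULUL -> [(0, 0), (1, 0), (2, 0), (3, 0), (3, 1), (2, 1), (2, 2), (1, 2), (1, 3), (0, 3)]
Fold 1: move[0]->L => LRRULULUL INVALID (collision), skipped
Fold 2: move[5]->R => RRRULRLUL INVALID (collision), skipped
Fold 3: move[0]->D => DRRULULUL VALID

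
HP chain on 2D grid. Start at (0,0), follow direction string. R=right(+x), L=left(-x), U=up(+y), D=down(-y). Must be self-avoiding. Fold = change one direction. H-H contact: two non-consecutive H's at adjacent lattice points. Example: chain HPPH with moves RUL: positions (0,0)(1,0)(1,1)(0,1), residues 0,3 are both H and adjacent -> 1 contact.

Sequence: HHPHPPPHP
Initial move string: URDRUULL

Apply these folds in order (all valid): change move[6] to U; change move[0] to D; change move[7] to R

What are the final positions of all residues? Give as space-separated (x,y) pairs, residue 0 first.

Answer: (0,0) (0,-1) (1,-1) (1,-2) (2,-2) (2,-1) (2,0) (2,1) (3,1)

Derivation:
Initial moves: URDRUULL
Fold: move[6]->U => URDRUUUL (positions: [(0, 0), (0, 1), (1, 1), (1, 0), (2, 0), (2, 1), (2, 2), (2, 3), (1, 3)])
Fold: move[0]->D => DRDRUUUL (positions: [(0, 0), (0, -1), (1, -1), (1, -2), (2, -2), (2, -1), (2, 0), (2, 1), (1, 1)])
Fold: move[7]->R => DRDRUUUR (positions: [(0, 0), (0, -1), (1, -1), (1, -2), (2, -2), (2, -1), (2, 0), (2, 1), (3, 1)])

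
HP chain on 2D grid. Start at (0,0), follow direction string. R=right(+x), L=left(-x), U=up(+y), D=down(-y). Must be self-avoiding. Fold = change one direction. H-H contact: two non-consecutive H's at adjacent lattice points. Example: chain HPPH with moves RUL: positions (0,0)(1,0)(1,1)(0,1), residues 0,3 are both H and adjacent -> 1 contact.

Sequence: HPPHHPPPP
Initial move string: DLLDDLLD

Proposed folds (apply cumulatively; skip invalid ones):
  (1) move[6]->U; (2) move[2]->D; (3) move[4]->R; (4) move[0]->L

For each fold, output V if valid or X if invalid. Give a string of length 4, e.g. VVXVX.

Initial: DLLDDLLD -> [(0, 0), (0, -1), (-1, -1), (-2, -1), (-2, -2), (-2, -3), (-3, -3), (-4, -3), (-4, -4)]
Fold 1: move[6]->U => DLLDDLUD INVALID (collision), skipped
Fold 2: move[2]->D => DLDDDLLD VALID
Fold 3: move[4]->R => DLDDRLLD INVALID (collision), skipped
Fold 4: move[0]->L => LLDDDLLD VALID

Answer: XVXV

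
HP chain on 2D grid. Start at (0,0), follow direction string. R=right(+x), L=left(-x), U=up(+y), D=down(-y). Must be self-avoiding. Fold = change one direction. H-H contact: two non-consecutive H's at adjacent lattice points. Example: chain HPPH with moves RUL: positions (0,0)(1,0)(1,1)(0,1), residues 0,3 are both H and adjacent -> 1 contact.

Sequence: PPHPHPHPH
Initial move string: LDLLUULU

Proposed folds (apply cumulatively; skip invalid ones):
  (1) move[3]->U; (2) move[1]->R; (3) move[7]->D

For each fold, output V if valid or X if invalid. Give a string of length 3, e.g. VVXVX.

Answer: VXV

Derivation:
Initial: LDLLUULU -> [(0, 0), (-1, 0), (-1, -1), (-2, -1), (-3, -1), (-3, 0), (-3, 1), (-4, 1), (-4, 2)]
Fold 1: move[3]->U => LDLUUULU VALID
Fold 2: move[1]->R => LRLUUULU INVALID (collision), skipped
Fold 3: move[7]->D => LDLUUULD VALID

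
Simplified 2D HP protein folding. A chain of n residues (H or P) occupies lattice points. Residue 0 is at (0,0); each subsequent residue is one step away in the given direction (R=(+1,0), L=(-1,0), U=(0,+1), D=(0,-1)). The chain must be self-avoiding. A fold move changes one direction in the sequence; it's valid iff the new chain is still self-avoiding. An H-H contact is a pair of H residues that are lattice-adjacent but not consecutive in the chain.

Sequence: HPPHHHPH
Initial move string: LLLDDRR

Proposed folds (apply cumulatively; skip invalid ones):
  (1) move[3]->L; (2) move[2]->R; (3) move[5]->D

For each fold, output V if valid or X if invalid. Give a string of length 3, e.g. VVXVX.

Answer: VXV

Derivation:
Initial: LLLDDRR -> [(0, 0), (-1, 0), (-2, 0), (-3, 0), (-3, -1), (-3, -2), (-2, -2), (-1, -2)]
Fold 1: move[3]->L => LLLLDRR VALID
Fold 2: move[2]->R => LLRLDRR INVALID (collision), skipped
Fold 3: move[5]->D => LLLLDDR VALID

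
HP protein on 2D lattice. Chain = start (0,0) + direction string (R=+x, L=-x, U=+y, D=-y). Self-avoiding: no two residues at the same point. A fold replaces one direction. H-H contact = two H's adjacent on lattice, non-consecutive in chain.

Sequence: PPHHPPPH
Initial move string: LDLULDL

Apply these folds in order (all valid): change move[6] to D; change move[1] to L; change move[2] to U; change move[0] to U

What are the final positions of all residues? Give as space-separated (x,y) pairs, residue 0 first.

Initial moves: LDLULDL
Fold: move[6]->D => LDLULDD (positions: [(0, 0), (-1, 0), (-1, -1), (-2, -1), (-2, 0), (-3, 0), (-3, -1), (-3, -2)])
Fold: move[1]->L => LLLULDD (positions: [(0, 0), (-1, 0), (-2, 0), (-3, 0), (-3, 1), (-4, 1), (-4, 0), (-4, -1)])
Fold: move[2]->U => LLUULDD (positions: [(0, 0), (-1, 0), (-2, 0), (-2, 1), (-2, 2), (-3, 2), (-3, 1), (-3, 0)])
Fold: move[0]->U => ULUULDD (positions: [(0, 0), (0, 1), (-1, 1), (-1, 2), (-1, 3), (-2, 3), (-2, 2), (-2, 1)])

Answer: (0,0) (0,1) (-1,1) (-1,2) (-1,3) (-2,3) (-2,2) (-2,1)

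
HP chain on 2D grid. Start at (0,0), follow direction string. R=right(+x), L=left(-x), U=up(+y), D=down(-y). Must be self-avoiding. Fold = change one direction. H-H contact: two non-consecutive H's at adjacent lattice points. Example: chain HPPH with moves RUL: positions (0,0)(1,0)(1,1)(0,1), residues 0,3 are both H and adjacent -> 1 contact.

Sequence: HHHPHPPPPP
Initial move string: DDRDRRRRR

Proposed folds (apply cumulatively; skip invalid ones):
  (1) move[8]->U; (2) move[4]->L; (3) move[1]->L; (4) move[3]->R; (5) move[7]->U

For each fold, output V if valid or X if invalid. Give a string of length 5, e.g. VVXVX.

Answer: VXXVV

Derivation:
Initial: DDRDRRRRR -> [(0, 0), (0, -1), (0, -2), (1, -2), (1, -3), (2, -3), (3, -3), (4, -3), (5, -3), (6, -3)]
Fold 1: move[8]->U => DDRDRRRRU VALID
Fold 2: move[4]->L => DDRDLRRRU INVALID (collision), skipped
Fold 3: move[1]->L => DLRDRRRRU INVALID (collision), skipped
Fold 4: move[3]->R => DDRRRRRRU VALID
Fold 5: move[7]->U => DDRRRRRUU VALID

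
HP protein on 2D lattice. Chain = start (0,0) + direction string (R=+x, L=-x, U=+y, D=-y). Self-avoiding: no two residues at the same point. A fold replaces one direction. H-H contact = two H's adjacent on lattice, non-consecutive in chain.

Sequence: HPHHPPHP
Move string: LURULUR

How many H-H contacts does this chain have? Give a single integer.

Answer: 1

Derivation:
Positions: [(0, 0), (-1, 0), (-1, 1), (0, 1), (0, 2), (-1, 2), (-1, 3), (0, 3)]
H-H contact: residue 0 @(0,0) - residue 3 @(0, 1)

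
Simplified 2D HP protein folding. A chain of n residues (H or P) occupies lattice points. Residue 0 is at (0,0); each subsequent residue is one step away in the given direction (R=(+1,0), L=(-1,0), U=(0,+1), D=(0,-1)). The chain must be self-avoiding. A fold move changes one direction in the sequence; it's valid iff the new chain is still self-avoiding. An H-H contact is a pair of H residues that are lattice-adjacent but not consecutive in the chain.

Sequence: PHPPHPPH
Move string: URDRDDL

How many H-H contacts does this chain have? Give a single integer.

Positions: [(0, 0), (0, 1), (1, 1), (1, 0), (2, 0), (2, -1), (2, -2), (1, -2)]
No H-H contacts found.

Answer: 0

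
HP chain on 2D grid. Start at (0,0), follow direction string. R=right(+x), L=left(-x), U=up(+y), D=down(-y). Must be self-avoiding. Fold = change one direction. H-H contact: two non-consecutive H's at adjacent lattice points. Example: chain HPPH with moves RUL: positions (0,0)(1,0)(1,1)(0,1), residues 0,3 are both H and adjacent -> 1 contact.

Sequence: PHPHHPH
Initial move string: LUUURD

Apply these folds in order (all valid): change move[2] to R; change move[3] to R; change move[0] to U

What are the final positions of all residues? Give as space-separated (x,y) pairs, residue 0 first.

Answer: (0,0) (0,1) (0,2) (1,2) (2,2) (3,2) (3,1)

Derivation:
Initial moves: LUUURD
Fold: move[2]->R => LURURD (positions: [(0, 0), (-1, 0), (-1, 1), (0, 1), (0, 2), (1, 2), (1, 1)])
Fold: move[3]->R => LURRRD (positions: [(0, 0), (-1, 0), (-1, 1), (0, 1), (1, 1), (2, 1), (2, 0)])
Fold: move[0]->U => UURRRD (positions: [(0, 0), (0, 1), (0, 2), (1, 2), (2, 2), (3, 2), (3, 1)])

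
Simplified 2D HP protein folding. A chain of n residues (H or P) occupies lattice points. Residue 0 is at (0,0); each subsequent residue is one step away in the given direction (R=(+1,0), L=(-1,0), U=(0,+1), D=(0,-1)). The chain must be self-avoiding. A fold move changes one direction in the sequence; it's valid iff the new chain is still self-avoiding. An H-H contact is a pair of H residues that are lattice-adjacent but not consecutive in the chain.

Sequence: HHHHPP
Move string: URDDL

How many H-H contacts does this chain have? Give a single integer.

Answer: 1

Derivation:
Positions: [(0, 0), (0, 1), (1, 1), (1, 0), (1, -1), (0, -1)]
H-H contact: residue 0 @(0,0) - residue 3 @(1, 0)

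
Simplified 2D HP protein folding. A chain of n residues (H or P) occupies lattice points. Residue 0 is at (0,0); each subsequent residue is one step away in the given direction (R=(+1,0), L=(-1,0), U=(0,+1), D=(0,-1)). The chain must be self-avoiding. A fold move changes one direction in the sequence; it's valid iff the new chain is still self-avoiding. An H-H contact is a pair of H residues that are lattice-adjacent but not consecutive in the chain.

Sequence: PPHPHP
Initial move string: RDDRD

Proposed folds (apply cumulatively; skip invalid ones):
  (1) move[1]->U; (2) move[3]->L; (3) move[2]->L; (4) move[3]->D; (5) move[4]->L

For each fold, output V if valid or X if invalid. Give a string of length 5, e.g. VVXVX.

Initial: RDDRD -> [(0, 0), (1, 0), (1, -1), (1, -2), (2, -2), (2, -3)]
Fold 1: move[1]->U => RUDRD INVALID (collision), skipped
Fold 2: move[3]->L => RDDLD VALID
Fold 3: move[2]->L => RDLLD VALID
Fold 4: move[3]->D => RDLDD VALID
Fold 5: move[4]->L => RDLDL VALID

Answer: XVVVV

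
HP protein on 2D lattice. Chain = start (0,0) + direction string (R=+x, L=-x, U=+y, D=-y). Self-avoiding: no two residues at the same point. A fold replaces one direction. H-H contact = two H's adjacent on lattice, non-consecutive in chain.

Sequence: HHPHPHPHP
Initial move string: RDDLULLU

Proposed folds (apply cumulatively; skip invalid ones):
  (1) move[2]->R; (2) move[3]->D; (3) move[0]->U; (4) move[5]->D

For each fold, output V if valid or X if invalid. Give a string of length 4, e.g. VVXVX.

Initial: RDDLULLU -> [(0, 0), (1, 0), (1, -1), (1, -2), (0, -2), (0, -1), (-1, -1), (-2, -1), (-2, 0)]
Fold 1: move[2]->R => RDRLULLU INVALID (collision), skipped
Fold 2: move[3]->D => RDDDULLU INVALID (collision), skipped
Fold 3: move[0]->U => UDDLULLU INVALID (collision), skipped
Fold 4: move[5]->D => RDDLUDLU INVALID (collision), skipped

Answer: XXXX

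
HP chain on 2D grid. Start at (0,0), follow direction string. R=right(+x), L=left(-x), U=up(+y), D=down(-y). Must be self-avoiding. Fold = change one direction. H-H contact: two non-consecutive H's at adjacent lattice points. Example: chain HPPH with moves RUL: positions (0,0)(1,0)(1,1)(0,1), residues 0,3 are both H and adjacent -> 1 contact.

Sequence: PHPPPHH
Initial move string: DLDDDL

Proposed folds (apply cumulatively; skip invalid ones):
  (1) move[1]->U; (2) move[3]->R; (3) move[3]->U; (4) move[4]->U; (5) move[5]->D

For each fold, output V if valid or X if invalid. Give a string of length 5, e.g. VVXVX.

Initial: DLDDDL -> [(0, 0), (0, -1), (-1, -1), (-1, -2), (-1, -3), (-1, -4), (-2, -4)]
Fold 1: move[1]->U => DUDDDL INVALID (collision), skipped
Fold 2: move[3]->R => DLDRDL VALID
Fold 3: move[3]->U => DLDUDL INVALID (collision), skipped
Fold 4: move[4]->U => DLDRUL INVALID (collision), skipped
Fold 5: move[5]->D => DLDRDD VALID

Answer: XVXXV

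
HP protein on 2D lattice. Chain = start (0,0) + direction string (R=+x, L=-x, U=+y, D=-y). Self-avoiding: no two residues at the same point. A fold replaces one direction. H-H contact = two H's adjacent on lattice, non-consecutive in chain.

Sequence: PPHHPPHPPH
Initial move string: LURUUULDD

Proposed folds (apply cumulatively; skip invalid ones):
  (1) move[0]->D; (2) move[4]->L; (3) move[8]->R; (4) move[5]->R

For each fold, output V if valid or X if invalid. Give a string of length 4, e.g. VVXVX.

Answer: XVXX

Derivation:
Initial: LURUUULDD -> [(0, 0), (-1, 0), (-1, 1), (0, 1), (0, 2), (0, 3), (0, 4), (-1, 4), (-1, 3), (-1, 2)]
Fold 1: move[0]->D => DURUUULDD INVALID (collision), skipped
Fold 2: move[4]->L => LURULULDD VALID
Fold 3: move[8]->R => LURULULDR INVALID (collision), skipped
Fold 4: move[5]->R => LURULRLDD INVALID (collision), skipped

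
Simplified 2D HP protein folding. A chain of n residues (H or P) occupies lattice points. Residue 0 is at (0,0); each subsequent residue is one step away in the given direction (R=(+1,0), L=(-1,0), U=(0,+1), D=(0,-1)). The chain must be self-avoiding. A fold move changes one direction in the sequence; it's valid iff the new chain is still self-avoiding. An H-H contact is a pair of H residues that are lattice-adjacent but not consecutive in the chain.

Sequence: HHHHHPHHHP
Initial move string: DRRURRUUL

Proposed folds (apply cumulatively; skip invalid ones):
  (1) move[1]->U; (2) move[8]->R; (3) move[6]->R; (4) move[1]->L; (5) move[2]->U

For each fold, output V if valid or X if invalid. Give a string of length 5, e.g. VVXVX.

Initial: DRRURRUUL -> [(0, 0), (0, -1), (1, -1), (2, -1), (2, 0), (3, 0), (4, 0), (4, 1), (4, 2), (3, 2)]
Fold 1: move[1]->U => DURURRUUL INVALID (collision), skipped
Fold 2: move[8]->R => DRRURRUUR VALID
Fold 3: move[6]->R => DRRURRRUR VALID
Fold 4: move[1]->L => DLRURRRUR INVALID (collision), skipped
Fold 5: move[2]->U => DRUURRRUR VALID

Answer: XVVXV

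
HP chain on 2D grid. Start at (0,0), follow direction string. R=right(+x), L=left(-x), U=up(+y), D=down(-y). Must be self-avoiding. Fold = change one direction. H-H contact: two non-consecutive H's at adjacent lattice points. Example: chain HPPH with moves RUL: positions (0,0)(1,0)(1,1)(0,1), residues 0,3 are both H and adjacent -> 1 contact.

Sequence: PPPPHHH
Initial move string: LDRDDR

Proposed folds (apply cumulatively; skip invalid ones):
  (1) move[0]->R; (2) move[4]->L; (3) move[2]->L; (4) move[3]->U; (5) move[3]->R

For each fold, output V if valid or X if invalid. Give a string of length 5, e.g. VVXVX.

Initial: LDRDDR -> [(0, 0), (-1, 0), (-1, -1), (0, -1), (0, -2), (0, -3), (1, -3)]
Fold 1: move[0]->R => RDRDDR VALID
Fold 2: move[4]->L => RDRDLR INVALID (collision), skipped
Fold 3: move[2]->L => RDLDDR VALID
Fold 4: move[3]->U => RDLUDR INVALID (collision), skipped
Fold 5: move[3]->R => RDLRDR INVALID (collision), skipped

Answer: VXVXX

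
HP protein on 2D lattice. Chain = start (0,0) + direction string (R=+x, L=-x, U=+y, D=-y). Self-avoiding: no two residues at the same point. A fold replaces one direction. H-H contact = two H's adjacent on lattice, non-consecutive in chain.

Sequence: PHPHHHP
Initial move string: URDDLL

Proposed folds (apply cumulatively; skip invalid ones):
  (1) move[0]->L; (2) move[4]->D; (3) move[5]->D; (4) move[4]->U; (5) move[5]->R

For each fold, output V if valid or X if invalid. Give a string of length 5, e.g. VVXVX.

Initial: URDDLL -> [(0, 0), (0, 1), (1, 1), (1, 0), (1, -1), (0, -1), (-1, -1)]
Fold 1: move[0]->L => LRDDLL INVALID (collision), skipped
Fold 2: move[4]->D => URDDDL VALID
Fold 3: move[5]->D => URDDDD VALID
Fold 4: move[4]->U => URDDUD INVALID (collision), skipped
Fold 5: move[5]->R => URDDDR VALID

Answer: XVVXV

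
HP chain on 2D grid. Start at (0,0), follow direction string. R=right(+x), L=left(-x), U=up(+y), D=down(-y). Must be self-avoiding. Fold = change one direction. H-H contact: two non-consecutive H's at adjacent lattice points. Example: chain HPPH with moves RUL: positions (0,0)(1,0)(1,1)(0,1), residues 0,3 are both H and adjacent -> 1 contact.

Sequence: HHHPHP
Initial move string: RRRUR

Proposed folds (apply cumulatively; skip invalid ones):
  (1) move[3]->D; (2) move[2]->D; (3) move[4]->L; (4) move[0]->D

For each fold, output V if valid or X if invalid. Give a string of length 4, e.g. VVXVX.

Answer: VVVV

Derivation:
Initial: RRRUR -> [(0, 0), (1, 0), (2, 0), (3, 0), (3, 1), (4, 1)]
Fold 1: move[3]->D => RRRDR VALID
Fold 2: move[2]->D => RRDDR VALID
Fold 3: move[4]->L => RRDDL VALID
Fold 4: move[0]->D => DRDDL VALID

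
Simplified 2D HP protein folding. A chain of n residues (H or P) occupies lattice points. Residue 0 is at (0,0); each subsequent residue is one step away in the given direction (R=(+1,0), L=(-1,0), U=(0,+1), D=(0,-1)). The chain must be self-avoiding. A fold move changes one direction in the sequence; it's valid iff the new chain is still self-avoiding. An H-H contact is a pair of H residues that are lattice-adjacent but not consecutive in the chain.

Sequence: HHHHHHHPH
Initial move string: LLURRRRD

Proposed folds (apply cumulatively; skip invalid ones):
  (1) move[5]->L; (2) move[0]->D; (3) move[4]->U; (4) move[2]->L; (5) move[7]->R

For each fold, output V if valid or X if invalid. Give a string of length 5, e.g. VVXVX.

Answer: XXVXV

Derivation:
Initial: LLURRRRD -> [(0, 0), (-1, 0), (-2, 0), (-2, 1), (-1, 1), (0, 1), (1, 1), (2, 1), (2, 0)]
Fold 1: move[5]->L => LLURRLRD INVALID (collision), skipped
Fold 2: move[0]->D => DLURRRRD INVALID (collision), skipped
Fold 3: move[4]->U => LLURURRD VALID
Fold 4: move[2]->L => LLLRURRD INVALID (collision), skipped
Fold 5: move[7]->R => LLURURRR VALID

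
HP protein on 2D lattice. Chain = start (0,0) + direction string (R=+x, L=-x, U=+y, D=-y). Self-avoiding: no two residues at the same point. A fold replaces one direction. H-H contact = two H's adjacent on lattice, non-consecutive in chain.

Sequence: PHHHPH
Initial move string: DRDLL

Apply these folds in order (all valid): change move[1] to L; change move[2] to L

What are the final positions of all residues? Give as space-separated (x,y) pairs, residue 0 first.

Answer: (0,0) (0,-1) (-1,-1) (-2,-1) (-3,-1) (-4,-1)

Derivation:
Initial moves: DRDLL
Fold: move[1]->L => DLDLL (positions: [(0, 0), (0, -1), (-1, -1), (-1, -2), (-2, -2), (-3, -2)])
Fold: move[2]->L => DLLLL (positions: [(0, 0), (0, -1), (-1, -1), (-2, -1), (-3, -1), (-4, -1)])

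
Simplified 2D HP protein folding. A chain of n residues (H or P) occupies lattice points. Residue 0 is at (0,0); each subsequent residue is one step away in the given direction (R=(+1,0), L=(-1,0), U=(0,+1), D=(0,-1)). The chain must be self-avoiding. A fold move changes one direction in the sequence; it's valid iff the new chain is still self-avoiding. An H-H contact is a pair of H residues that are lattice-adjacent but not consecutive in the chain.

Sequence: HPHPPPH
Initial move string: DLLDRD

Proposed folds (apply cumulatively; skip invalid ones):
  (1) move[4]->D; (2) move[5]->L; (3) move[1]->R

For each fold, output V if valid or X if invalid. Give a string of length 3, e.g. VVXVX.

Answer: VVX

Derivation:
Initial: DLLDRD -> [(0, 0), (0, -1), (-1, -1), (-2, -1), (-2, -2), (-1, -2), (-1, -3)]
Fold 1: move[4]->D => DLLDDD VALID
Fold 2: move[5]->L => DLLDDL VALID
Fold 3: move[1]->R => DRLDDL INVALID (collision), skipped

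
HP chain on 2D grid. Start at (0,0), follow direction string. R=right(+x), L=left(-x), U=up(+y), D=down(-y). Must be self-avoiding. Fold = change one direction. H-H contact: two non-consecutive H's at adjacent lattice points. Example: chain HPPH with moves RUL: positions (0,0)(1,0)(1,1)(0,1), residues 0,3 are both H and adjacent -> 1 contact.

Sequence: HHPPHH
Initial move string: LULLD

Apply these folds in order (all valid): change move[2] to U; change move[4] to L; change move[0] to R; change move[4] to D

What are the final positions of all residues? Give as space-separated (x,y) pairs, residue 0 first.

Answer: (0,0) (1,0) (1,1) (1,2) (0,2) (0,1)

Derivation:
Initial moves: LULLD
Fold: move[2]->U => LUULD (positions: [(0, 0), (-1, 0), (-1, 1), (-1, 2), (-2, 2), (-2, 1)])
Fold: move[4]->L => LUULL (positions: [(0, 0), (-1, 0), (-1, 1), (-1, 2), (-2, 2), (-3, 2)])
Fold: move[0]->R => RUULL (positions: [(0, 0), (1, 0), (1, 1), (1, 2), (0, 2), (-1, 2)])
Fold: move[4]->D => RUULD (positions: [(0, 0), (1, 0), (1, 1), (1, 2), (0, 2), (0, 1)])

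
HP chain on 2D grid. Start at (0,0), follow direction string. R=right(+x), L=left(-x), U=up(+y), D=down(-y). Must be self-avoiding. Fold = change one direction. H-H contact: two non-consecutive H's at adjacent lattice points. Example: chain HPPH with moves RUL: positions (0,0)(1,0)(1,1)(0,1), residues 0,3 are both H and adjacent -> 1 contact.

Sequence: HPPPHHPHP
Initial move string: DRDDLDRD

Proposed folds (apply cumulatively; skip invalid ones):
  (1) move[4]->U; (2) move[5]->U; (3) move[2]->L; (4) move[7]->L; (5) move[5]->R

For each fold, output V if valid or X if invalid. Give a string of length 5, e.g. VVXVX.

Initial: DRDDLDRD -> [(0, 0), (0, -1), (1, -1), (1, -2), (1, -3), (0, -3), (0, -4), (1, -4), (1, -5)]
Fold 1: move[4]->U => DRDDUDRD INVALID (collision), skipped
Fold 2: move[5]->U => DRDDLURD INVALID (collision), skipped
Fold 3: move[2]->L => DRLDLDRD INVALID (collision), skipped
Fold 4: move[7]->L => DRDDLDRL INVALID (collision), skipped
Fold 5: move[5]->R => DRDDLRRD INVALID (collision), skipped

Answer: XXXXX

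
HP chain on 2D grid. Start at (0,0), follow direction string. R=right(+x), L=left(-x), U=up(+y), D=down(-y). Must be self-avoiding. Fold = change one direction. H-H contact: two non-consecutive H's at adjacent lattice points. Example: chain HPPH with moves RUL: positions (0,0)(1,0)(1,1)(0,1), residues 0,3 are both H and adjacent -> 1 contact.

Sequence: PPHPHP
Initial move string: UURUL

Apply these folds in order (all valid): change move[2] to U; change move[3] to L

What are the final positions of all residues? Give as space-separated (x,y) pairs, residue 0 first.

Initial moves: UURUL
Fold: move[2]->U => UUUUL (positions: [(0, 0), (0, 1), (0, 2), (0, 3), (0, 4), (-1, 4)])
Fold: move[3]->L => UUULL (positions: [(0, 0), (0, 1), (0, 2), (0, 3), (-1, 3), (-2, 3)])

Answer: (0,0) (0,1) (0,2) (0,3) (-1,3) (-2,3)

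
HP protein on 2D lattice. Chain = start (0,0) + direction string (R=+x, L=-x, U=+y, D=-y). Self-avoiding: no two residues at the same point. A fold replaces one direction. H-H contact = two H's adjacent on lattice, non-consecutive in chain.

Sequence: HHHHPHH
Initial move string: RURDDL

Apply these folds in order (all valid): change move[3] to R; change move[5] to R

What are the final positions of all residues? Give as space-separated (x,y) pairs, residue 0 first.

Initial moves: RURDDL
Fold: move[3]->R => RURRDL (positions: [(0, 0), (1, 0), (1, 1), (2, 1), (3, 1), (3, 0), (2, 0)])
Fold: move[5]->R => RURRDR (positions: [(0, 0), (1, 0), (1, 1), (2, 1), (3, 1), (3, 0), (4, 0)])

Answer: (0,0) (1,0) (1,1) (2,1) (3,1) (3,0) (4,0)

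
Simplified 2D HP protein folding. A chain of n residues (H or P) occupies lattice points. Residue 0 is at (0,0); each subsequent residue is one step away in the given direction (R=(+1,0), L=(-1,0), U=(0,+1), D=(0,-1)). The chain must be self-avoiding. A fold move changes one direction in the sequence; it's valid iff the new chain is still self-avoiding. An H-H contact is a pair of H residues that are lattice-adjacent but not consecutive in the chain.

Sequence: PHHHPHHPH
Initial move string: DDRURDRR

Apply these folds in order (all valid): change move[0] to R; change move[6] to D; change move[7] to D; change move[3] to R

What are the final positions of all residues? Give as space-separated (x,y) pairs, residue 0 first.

Initial moves: DDRURDRR
Fold: move[0]->R => RDRURDRR (positions: [(0, 0), (1, 0), (1, -1), (2, -1), (2, 0), (3, 0), (3, -1), (4, -1), (5, -1)])
Fold: move[6]->D => RDRURDDR (positions: [(0, 0), (1, 0), (1, -1), (2, -1), (2, 0), (3, 0), (3, -1), (3, -2), (4, -2)])
Fold: move[7]->D => RDRURDDD (positions: [(0, 0), (1, 0), (1, -1), (2, -1), (2, 0), (3, 0), (3, -1), (3, -2), (3, -3)])
Fold: move[3]->R => RDRRRDDD (positions: [(0, 0), (1, 0), (1, -1), (2, -1), (3, -1), (4, -1), (4, -2), (4, -3), (4, -4)])

Answer: (0,0) (1,0) (1,-1) (2,-1) (3,-1) (4,-1) (4,-2) (4,-3) (4,-4)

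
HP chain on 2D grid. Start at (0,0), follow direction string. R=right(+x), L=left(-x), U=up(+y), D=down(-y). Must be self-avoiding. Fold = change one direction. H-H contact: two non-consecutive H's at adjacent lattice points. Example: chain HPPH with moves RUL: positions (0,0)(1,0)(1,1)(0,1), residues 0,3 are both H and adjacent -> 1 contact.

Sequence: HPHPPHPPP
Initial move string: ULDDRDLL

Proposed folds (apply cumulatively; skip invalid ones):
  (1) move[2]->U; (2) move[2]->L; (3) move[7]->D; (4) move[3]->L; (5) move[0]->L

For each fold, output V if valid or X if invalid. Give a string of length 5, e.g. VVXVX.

Answer: XVVXV

Derivation:
Initial: ULDDRDLL -> [(0, 0), (0, 1), (-1, 1), (-1, 0), (-1, -1), (0, -1), (0, -2), (-1, -2), (-2, -2)]
Fold 1: move[2]->U => ULUDRDLL INVALID (collision), skipped
Fold 2: move[2]->L => ULLDRDLL VALID
Fold 3: move[7]->D => ULLDRDLD VALID
Fold 4: move[3]->L => ULLLRDLD INVALID (collision), skipped
Fold 5: move[0]->L => LLLDRDLD VALID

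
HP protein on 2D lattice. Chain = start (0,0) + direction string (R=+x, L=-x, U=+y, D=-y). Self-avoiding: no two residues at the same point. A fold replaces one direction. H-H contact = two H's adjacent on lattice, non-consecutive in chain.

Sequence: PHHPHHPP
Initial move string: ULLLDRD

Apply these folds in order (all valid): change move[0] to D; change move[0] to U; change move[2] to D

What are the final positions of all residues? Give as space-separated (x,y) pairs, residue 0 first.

Initial moves: ULLLDRD
Fold: move[0]->D => DLLLDRD (positions: [(0, 0), (0, -1), (-1, -1), (-2, -1), (-3, -1), (-3, -2), (-2, -2), (-2, -3)])
Fold: move[0]->U => ULLLDRD (positions: [(0, 0), (0, 1), (-1, 1), (-2, 1), (-3, 1), (-3, 0), (-2, 0), (-2, -1)])
Fold: move[2]->D => ULDLDRD (positions: [(0, 0), (0, 1), (-1, 1), (-1, 0), (-2, 0), (-2, -1), (-1, -1), (-1, -2)])

Answer: (0,0) (0,1) (-1,1) (-1,0) (-2,0) (-2,-1) (-1,-1) (-1,-2)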